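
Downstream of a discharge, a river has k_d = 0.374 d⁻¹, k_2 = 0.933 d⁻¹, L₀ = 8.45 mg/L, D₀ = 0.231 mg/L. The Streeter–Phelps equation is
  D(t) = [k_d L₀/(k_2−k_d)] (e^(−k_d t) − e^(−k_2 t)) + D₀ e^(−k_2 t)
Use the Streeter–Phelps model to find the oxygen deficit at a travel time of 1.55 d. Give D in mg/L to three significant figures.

k_d L₀/(k_2−k_d) = 0.374×8.45/(0.933−0.374) = 3.160/0.5590 = 5.653 mg/L.
e^(−k_d t) = e^(−0.374×1.550) = 0.5601; e^(−k_2 t) = e^(−0.933×1.550) = 0.2355.
D = 5.653 × (0.5601 − 0.2355) + 0.231 × 0.2355 = 1.835 + 0.05439 = 1.889 mg/L.

D ≈ 1.89 mg/L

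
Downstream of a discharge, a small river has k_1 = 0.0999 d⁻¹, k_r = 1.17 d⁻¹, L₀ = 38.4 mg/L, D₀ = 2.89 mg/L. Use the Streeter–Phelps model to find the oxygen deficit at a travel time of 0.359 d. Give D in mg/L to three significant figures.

k_1 L₀/(k_r−k_1) = 0.0999×38.4/(1.17−0.0999) = 3.836/1.070 = 3.585 mg/L.
e^(−k_1 t) = e^(−0.0999×0.3590) = 0.9648; e^(−k_r t) = e^(−1.17×0.3590) = 0.6570.
D = 3.585 × (0.9648 − 0.6570) + 2.89 × 0.6570 = 1.103 + 1.899 = 3.002 mg/L.

D ≈ 3.00 mg/L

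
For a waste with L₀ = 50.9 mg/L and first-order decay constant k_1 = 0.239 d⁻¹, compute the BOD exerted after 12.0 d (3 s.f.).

y_t = L₀(1 − e^(−k_1 t)) = 50.9 × (1 − e^(−0.239×12.0))
= 50.9 × (1 − 0.05681) = 50.9 × 0.9432 = 48.01 mg/L.

y ≈ 48.0 mg/L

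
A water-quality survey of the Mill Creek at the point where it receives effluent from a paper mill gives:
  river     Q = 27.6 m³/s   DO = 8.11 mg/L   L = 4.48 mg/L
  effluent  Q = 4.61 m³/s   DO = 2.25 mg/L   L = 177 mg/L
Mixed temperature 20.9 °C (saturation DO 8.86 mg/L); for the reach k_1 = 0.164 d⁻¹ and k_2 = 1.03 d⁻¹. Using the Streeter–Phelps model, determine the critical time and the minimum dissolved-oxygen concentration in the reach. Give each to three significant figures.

Mixed DO = (27.6×8.11 + 4.61×2.25)/(27.6+4.61) = 234.2/32.21 = 7.271 mg/L.
Mixed L₀ = (27.6×4.48 + 4.61×177)/(32.21) = 939.6/32.21 = 29.17 mg/L.
Initial deficit D₀ = C_s − DO₀ = 8.86 − 7.271 = 1.589 mg/L.
t_c = (1/0.8660) ln[(1.03/0.164)(1 − 1.589×0.8660/(0.164×29.17))] = 1.155 × ln(4.474) = 1.730 d.
D_c = (0.164/1.03) × 29.17 × e^(−0.164×1.730) = 0.1592 × 29.17 × 0.7530 = 3.497 mg/L.
Minimum DO = 8.86 − 3.497 = 5.363 mg/L.

t_c ≈ 1.73 d; minimum DO ≈ 5.36 mg/L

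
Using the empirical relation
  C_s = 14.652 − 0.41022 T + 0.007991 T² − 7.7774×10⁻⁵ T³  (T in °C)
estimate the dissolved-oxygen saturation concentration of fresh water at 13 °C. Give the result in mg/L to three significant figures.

C_s ≈ 10.5 mg/L

C_s = 14.652 − 0.41022×13 + 0.007991×13² − 7.7774×10⁻⁵×13³ = 10.50 mg/L.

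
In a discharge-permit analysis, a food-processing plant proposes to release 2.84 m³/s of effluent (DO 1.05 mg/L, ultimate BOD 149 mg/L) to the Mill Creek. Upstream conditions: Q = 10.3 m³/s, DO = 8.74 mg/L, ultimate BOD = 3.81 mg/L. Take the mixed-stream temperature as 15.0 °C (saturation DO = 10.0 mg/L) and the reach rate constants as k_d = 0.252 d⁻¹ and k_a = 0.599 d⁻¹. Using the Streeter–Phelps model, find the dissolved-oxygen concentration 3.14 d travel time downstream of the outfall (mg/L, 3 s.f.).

DO ≈ 1.87 mg/L

Mixed DO = (10.3×8.74 + 2.84×1.05)/(10.3+2.84) = 93.00/13.14 = 7.078 mg/L.
Mixed L₀ = (10.3×3.81 + 2.84×149)/(13.14) = 462.4/13.14 = 35.19 mg/L.
Initial deficit D₀ = C_s − DO₀ = 10.0 − 7.078 = 2.922 mg/L.
D(3.14) = [0.252×35.19/(0.599−0.252)](e^(−0.252×3.14) − e^(−0.599×3.14)) + 2.922 e^(−0.599×3.14)
= 25.56 × (0.4533 − 0.1525) + 2.922 × 0.1525 = 8.133 mg/L.
DO = 10.0 − 8.133 = 1.867 mg/L.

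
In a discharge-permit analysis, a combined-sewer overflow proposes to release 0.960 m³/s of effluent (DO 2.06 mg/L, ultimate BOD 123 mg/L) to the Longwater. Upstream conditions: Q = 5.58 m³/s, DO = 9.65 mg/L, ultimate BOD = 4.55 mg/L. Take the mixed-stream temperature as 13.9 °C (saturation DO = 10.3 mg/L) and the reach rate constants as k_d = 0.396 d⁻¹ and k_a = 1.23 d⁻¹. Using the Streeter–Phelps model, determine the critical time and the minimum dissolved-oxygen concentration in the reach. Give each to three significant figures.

t_c ≈ 1.14 d; minimum DO ≈ 5.80 mg/L

Mixed DO = (5.58×9.65 + 0.960×2.06)/(5.58+0.960) = 55.82/6.540 = 8.536 mg/L.
Mixed L₀ = (5.58×4.55 + 0.960×123)/(6.540) = 143.5/6.540 = 21.94 mg/L.
Initial deficit D₀ = C_s − DO₀ = 10.3 − 8.536 = 1.764 mg/L.
t_c = (1/0.8340) ln[(1.23/0.396)(1 − 1.764×0.8340/(0.396×21.94))] = 1.199 × ln(2.580) = 1.136 d.
D_c = (0.396/1.23) × 21.94 × e^(−0.396×1.136) = 0.3220 × 21.94 × 0.6376 = 4.503 mg/L.
Minimum DO = 10.3 − 4.503 = 5.797 mg/L.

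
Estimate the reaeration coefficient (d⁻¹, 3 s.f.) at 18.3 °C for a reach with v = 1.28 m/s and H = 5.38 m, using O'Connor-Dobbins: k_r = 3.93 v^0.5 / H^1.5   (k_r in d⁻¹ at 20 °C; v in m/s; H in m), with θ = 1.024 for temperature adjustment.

k_r ≈ 0.342 d⁻¹

k_r(20) = 3.93 × 1.28^0.5 / 5.38^1.5 = 3.93 × 1.131 / 12.48 = 0.3563 d⁻¹.
k_r(18.3) = 0.3563 × 1.024^(18.3−20) = 0.3563 × 0.9605 = 0.3422 d⁻¹.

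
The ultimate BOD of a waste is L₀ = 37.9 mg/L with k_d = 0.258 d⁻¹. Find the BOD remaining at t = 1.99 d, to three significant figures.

L_t = L₀ e^(−k_d t) = 37.9 × e^(−0.258×1.99) = 37.9 × 0.5984 = 22.68 mg/L.

L ≈ 22.7 mg/L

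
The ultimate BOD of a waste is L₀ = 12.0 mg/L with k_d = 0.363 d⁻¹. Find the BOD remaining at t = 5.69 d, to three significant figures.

L_t = L₀ e^(−k_d t) = 12.0 × e^(−0.363×5.69) = 12.0 × 0.1268 = 1.521 mg/L.

L ≈ 1.52 mg/L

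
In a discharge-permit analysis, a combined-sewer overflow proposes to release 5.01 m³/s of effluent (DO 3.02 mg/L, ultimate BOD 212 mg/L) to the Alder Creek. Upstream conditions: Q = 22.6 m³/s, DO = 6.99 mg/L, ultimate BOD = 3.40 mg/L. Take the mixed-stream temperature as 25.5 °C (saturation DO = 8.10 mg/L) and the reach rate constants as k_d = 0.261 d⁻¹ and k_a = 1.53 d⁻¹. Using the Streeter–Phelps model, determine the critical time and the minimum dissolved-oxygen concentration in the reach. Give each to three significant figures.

Mixed DO = (22.6×6.99 + 5.01×3.02)/(22.6+5.01) = 173.1/27.61 = 6.270 mg/L.
Mixed L₀ = (22.6×3.40 + 5.01×212)/(27.61) = 1139/27.61 = 41.25 mg/L.
Initial deficit D₀ = C_s − DO₀ = 8.10 − 6.270 = 1.830 mg/L.
t_c = (1/1.269) ln[(1.53/0.261)(1 − 1.830×1.269/(0.261×41.25))] = 0.7880 × ln(4.597) = 1.202 d.
D_c = (0.261/1.53) × 41.25 × e^(−0.261×1.202) = 0.1706 × 41.25 × 0.7307 = 5.142 mg/L.
Minimum DO = 8.10 − 5.142 = 2.958 mg/L.

t_c ≈ 1.20 d; minimum DO ≈ 2.96 mg/L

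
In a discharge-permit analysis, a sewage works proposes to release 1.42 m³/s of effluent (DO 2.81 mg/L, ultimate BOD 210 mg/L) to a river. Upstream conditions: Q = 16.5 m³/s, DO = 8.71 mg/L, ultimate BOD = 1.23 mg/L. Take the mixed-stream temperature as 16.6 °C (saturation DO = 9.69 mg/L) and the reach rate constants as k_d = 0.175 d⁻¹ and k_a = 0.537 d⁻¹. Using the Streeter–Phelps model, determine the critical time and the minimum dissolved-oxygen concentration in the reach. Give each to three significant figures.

t_c ≈ 2.59 d; minimum DO ≈ 6.01 mg/L

Mixed DO = (16.5×8.71 + 1.42×2.81)/(16.5+1.42) = 147.7/17.92 = 8.242 mg/L.
Mixed L₀ = (16.5×1.23 + 1.42×210)/(17.92) = 318.5/17.92 = 17.77 mg/L.
Initial deficit D₀ = C_s − DO₀ = 9.69 − 8.242 = 1.448 mg/L.
t_c = (1/0.3620) ln[(0.537/0.175)(1 − 1.448×0.3620/(0.175×17.77))] = 2.762 × ln(2.552) = 2.588 d.
D_c = (0.175/0.537) × 17.77 × e^(−0.175×2.588) = 0.3259 × 17.77 × 0.6358 = 3.683 mg/L.
Minimum DO = 9.69 − 3.683 = 6.007 mg/L.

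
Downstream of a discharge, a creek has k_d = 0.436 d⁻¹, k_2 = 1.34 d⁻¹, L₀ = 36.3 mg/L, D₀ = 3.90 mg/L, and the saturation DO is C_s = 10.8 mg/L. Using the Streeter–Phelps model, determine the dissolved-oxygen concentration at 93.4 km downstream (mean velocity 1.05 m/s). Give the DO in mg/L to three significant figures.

DO ≈ 3.05 mg/L

Travel time t = x/v = 93.4 km / (1.05 m/s) = 93400 m / 1.05 m/s = 88950 s = 1.030 d.
k_d L₀/(k_2−k_d) = 0.436×36.3/(1.34−0.436) = 15.83/0.9040 = 17.51 mg/L.
e^(−k_d t) = e^(−0.436×1.030) = 0.6383; e^(−k_2 t) = e^(−1.34×1.030) = 0.2517.
D = 17.51 × (0.6383 − 0.2517) + 3.90 × 0.2517 = 6.769 + 0.9816 = 7.751 mg/L.
DO = C_s − D = 10.8 − 7.751 = 3.049 mg/L.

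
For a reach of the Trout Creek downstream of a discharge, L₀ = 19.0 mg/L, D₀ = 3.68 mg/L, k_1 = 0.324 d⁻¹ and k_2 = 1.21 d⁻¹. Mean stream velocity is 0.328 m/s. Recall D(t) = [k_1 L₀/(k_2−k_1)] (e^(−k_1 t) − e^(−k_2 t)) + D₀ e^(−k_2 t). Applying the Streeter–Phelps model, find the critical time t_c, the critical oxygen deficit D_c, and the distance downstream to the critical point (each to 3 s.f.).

At the critical point dD/dt = 0, so k_1 L₀ e^(−k_1 t) = k_2 D. Substituting D(t) from the Streeter–Phelps equation and solving for t gives
t_c = ln[(k_2/k_1)(1 − D₀(k_2−k_1)/(k_1 L₀))] / (k_2−k_1).
Here k_2−k_1 = 0.8860 d⁻¹ and 1 − D₀(k_2−k_1)/(k_1 L₀) = 1 − 3.68×0.8860/(0.324×19.0) = 0.4704, so
t_c = ln(3.735 × 0.4704) / 0.8860 = 0.5634 / 0.8860 = 0.6359 d.
L(t_c) = L₀ e^(−k_1 t_c) = 19.0 × 0.8138 = 15.46 mg/L, and at the critical point k_2 D_c = k_1 L, so D_c = (0.324/1.21) × 15.46 = 4.140 mg/L.
x_c = v t_c = 0.328 m/s × 0.6359 d × 86400 s/d = 18020 m ≈ 18.0 km.

t_c ≈ 0.636 d; D_c ≈ 4.14 mg/L; x_c ≈ 18.0 km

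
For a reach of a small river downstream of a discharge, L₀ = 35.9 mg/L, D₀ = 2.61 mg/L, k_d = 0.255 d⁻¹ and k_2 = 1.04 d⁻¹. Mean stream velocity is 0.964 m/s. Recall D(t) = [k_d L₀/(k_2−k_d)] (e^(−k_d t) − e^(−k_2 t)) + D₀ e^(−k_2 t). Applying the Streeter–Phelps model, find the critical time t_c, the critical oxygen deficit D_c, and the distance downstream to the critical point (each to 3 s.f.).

t_c ≈ 1.47 d; D_c ≈ 6.05 mg/L; x_c ≈ 122 km

At the critical point dD/dt = 0, so k_d L₀ e^(−k_d t) = k_2 D. Substituting D(t) from the Streeter–Phelps equation and solving for t gives
t_c = ln[(k_2/k_d)(1 − D₀(k_2−k_d)/(k_d L₀))] / (k_2−k_d).
Here k_2−k_d = 0.7850 d⁻¹ and 1 − D₀(k_2−k_d)/(k_d L₀) = 1 − 2.61×0.7850/(0.255×35.9) = 0.7762, so
t_c = ln(4.078 × 0.7762) / 0.7850 = 1.152 / 0.7850 = 1.468 d.
L(t_c) = L₀ e^(−k_d t_c) = 35.9 × 0.6877 = 24.69 mg/L, and at the critical point k_2 D_c = k_d L, so D_c = (0.255/1.04) × 24.69 = 6.054 mg/L.
x_c = v t_c = 0.964 m/s × 1.468 d × 86400 s/d = 122300 m ≈ 122 km.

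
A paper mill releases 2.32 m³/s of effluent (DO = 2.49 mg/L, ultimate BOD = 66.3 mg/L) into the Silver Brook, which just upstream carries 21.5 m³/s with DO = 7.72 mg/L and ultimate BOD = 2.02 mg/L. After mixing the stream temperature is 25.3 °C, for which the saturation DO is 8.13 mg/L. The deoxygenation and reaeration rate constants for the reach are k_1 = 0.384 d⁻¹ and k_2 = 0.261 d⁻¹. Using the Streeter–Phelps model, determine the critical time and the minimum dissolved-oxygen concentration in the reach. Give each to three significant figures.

t_c ≈ 2.86 d; minimum DO ≈ 4.06 mg/L

Mixed DO = (21.5×7.72 + 2.32×2.49)/(21.5+2.32) = 171.8/23.82 = 7.211 mg/L.
Mixed L₀ = (21.5×2.02 + 2.32×66.3)/(23.82) = 197.2/23.82 = 8.281 mg/L.
Initial deficit D₀ = C_s − DO₀ = 8.13 − 7.211 = 0.9194 mg/L.
t_c = (1/-0.1230) ln[(0.261/0.384)(1 − 0.9194×-0.1230/(0.384×8.281))] = -8.130 × ln(0.7039) = 2.855 d.
D_c = (0.384/0.261) × 8.281 × e^(−0.384×2.855) = 1.471 × 8.281 × 0.3341 = 4.070 mg/L.
Minimum DO = 8.13 − 4.070 = 4.060 mg/L.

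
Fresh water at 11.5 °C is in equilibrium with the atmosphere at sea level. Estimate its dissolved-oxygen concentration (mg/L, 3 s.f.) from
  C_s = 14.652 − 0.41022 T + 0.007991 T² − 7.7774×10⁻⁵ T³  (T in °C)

C_s ≈ 10.9 mg/L

C_s = 14.652 − 0.41022×11.5 + 0.007991×11.5² − 7.7774×10⁻⁵×11.5³ = 10.87 mg/L.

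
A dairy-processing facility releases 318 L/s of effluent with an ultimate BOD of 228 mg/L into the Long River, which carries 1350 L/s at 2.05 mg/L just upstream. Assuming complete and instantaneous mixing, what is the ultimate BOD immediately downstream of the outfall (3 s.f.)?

45.1 mg/L

Flow-weighted mixing: C = (Q_r C_r + Q_w C_w)/(Q_r + Q_w)
= (1350×2.05 + 318×228)/(1350 + 318) = 75270/1668 = 45.13 mg/L.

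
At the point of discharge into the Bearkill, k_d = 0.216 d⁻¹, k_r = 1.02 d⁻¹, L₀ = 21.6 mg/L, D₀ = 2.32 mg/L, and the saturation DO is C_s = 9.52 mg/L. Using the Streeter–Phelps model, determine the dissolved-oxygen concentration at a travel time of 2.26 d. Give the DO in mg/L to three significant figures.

DO ≈ 6.31 mg/L

k_d L₀/(k_r−k_d) = 0.216×21.6/(1.02−0.216) = 4.666/0.8040 = 5.803 mg/L.
e^(−k_d t) = e^(−0.216×2.260) = 0.6138; e^(−k_r t) = e^(−1.02×2.260) = 0.09974.
D = 5.803 × (0.6138 − 0.09974) + 2.32 × 0.09974 = 2.983 + 0.2314 = 3.214 mg/L.
DO = C_s − D = 9.52 − 3.214 = 6.306 mg/L.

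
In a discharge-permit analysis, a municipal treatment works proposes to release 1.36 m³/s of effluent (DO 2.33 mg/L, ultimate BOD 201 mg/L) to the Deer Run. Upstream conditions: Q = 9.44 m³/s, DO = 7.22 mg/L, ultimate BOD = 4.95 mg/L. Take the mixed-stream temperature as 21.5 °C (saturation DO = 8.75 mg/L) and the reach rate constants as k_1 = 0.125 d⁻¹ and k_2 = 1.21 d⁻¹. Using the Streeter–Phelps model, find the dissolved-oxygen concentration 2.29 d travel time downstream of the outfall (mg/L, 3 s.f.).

DO ≈ 6.26 mg/L

Mixed DO = (9.44×7.22 + 1.36×2.33)/(9.44+1.36) = 71.33/10.80 = 6.604 mg/L.
Mixed L₀ = (9.44×4.95 + 1.36×201)/(10.80) = 320.1/10.80 = 29.64 mg/L.
Initial deficit D₀ = C_s − DO₀ = 8.75 − 6.604 = 2.146 mg/L.
D(2.29) = [0.125×29.64/(1.21−0.125)](e^(−0.125×2.29) − e^(−1.21×2.29)) + 2.146 e^(−1.21×2.29)
= 3.414 × (0.7511 − 0.06261) + 2.146 × 0.06261 = 2.485 mg/L.
DO = 8.75 − 2.485 = 6.265 mg/L.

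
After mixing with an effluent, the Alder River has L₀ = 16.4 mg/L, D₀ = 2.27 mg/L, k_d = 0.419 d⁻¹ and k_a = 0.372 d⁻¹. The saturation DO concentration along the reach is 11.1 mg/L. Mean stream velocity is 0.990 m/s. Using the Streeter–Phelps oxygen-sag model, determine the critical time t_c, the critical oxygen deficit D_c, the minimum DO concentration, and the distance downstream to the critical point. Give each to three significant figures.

t_c = [1/(k_a−k_d)] ln[(k_a/k_d)(1 − D₀(k_a−k_d)/(k_d L₀))]
= [1/(0.372−0.419)] ln[(0.372/0.419)(1 − 2.27×-0.04700/(0.419×16.4))]
= (1/-0.04700) ln[0.8878 × 1.016] = -21.28 × ln(0.9016) = -21.28 × -0.1036 = 2.204 d.
L(t_c) = L₀ e^(−k_d t_c) = 16.4 × 0.3972 = 6.514 mg/L, and at the critical point k_a D_c = k_d L, so D_c = (0.419/0.372) × 6.514 = 7.337 mg/L.
Minimum DO = C_s − D_c = 11.1 − 7.337 = 3.763 mg/L.
x_c = v t_c = 0.990 m/s × 2.204 d × 86400 s/d = 188500 m ≈ 188 km.

t_c ≈ 2.20 d; D_c ≈ 7.34 mg/L; min DO ≈ 3.76 mg/L; x_c ≈ 188 km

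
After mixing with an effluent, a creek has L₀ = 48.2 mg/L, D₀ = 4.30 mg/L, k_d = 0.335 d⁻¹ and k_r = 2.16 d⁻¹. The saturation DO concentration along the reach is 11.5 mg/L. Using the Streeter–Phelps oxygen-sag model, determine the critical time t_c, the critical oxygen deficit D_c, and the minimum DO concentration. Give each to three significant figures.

t_c = [1/(k_r−k_d)] ln[(k_r/k_d)(1 − D₀(k_r−k_d)/(k_d L₀))]
= [1/(2.16−0.335)] ln[(2.16/0.335)(1 − 4.30×1.825/(0.335×48.2))]
= (1/1.825) ln[6.448 × 0.5140] = 0.5479 × ln(3.314) = 0.5479 × 1.198 = 0.6565 d.
D_c = (k_d/k_r) L₀ e^(−k_d t_c) = (0.335/2.16) × 48.2 × e^(−0.335×0.6565) = 0.1551 × 48.2 × 0.8026 = 6.000 mg/L.
Minimum DO = C_s − D_c = 11.5 − 6.000 = 5.500 mg/L.

t_c ≈ 0.657 d; D_c ≈ 6.00 mg/L; min DO ≈ 5.50 mg/L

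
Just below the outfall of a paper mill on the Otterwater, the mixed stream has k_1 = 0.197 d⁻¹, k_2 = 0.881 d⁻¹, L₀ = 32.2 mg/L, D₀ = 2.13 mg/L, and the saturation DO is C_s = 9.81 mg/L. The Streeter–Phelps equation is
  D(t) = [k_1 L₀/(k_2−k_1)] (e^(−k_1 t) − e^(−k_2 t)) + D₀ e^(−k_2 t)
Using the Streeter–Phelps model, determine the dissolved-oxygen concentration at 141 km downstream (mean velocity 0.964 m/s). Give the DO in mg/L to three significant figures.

DO ≈ 4.77 mg/L

Travel time t = x/v = 141 km / (0.964 m/s) = 141000 m / 0.964 m/s = 146300 s = 1.693 d.
k_1 L₀/(k_2−k_1) = 0.197×32.2/(0.881−0.197) = 6.343/0.6840 = 9.274 mg/L.
e^(−k_1 t) = e^(−0.197×1.693) = 0.7164; e^(−k_2 t) = e^(−0.881×1.693) = 0.2250.
D = 9.274 × (0.7164 − 0.2250) + 2.13 × 0.2250 = 4.557 + 0.4794 = 5.036 mg/L.
DO = C_s − D = 9.81 − 5.036 = 4.774 mg/L.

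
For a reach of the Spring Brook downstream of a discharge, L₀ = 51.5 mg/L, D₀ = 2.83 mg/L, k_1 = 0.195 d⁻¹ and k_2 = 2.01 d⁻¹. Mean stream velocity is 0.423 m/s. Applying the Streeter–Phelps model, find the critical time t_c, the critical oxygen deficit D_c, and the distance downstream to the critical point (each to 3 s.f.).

t_c ≈ 0.891 d; D_c ≈ 4.20 mg/L; x_c ≈ 32.6 km

At the critical point dD/dt = 0, so k_1 L₀ e^(−k_1 t) = k_2 D. Substituting D(t) from the Streeter–Phelps equation and solving for t gives
t_c = ln[(k_2/k_1)(1 − D₀(k_2−k_1)/(k_1 L₀))] / (k_2−k_1).
Here k_2−k_1 = 1.815 d⁻¹ and 1 − D₀(k_2−k_1)/(k_1 L₀) = 1 − 2.83×1.815/(0.195×51.5) = 0.4885, so
t_c = ln(10.31 × 0.4885) / 1.815 = 1.617 / 1.815 = 0.8907 d.
L(t_c) = L₀ e^(−k_1 t_c) = 51.5 × 0.8406 = 43.29 mg/L, and at the critical point k_2 D_c = k_1 L, so D_c = (0.195/2.01) × 43.29 = 4.200 mg/L.
x_c = v t_c = 0.423 m/s × 0.8907 d × 86400 s/d = 32550 m ≈ 32.6 km.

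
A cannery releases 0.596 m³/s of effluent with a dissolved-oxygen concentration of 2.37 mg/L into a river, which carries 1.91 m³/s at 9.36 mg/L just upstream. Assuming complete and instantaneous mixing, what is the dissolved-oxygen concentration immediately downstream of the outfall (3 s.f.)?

Flow-weighted mixing: C = (Q_r C_r + Q_w C_w)/(Q_r + Q_w)
= (1.91×9.36 + 0.596×2.37)/(1.91 + 0.596) = 19.29/2.506 = 7.698 mg/L.

7.70 mg/L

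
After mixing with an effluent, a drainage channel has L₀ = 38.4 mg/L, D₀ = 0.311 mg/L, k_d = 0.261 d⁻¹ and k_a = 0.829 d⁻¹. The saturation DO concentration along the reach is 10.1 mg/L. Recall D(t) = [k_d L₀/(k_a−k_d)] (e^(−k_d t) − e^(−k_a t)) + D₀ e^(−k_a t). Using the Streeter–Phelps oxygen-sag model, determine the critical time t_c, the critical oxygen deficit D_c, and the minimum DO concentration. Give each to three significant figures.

t_c ≈ 2.00 d; D_c ≈ 7.17 mg/L; min DO ≈ 2.93 mg/L

With k_a/k_d = 3.176 and 1 − D₀(k_a−k_d)/(k_d L₀) = 0.9824,
t_c = ln(3.176 × 0.9824) / (0.829 − 0.261) = ln(3.120) / 0.5680 = 1.138/0.5680 = 2.003 d.
D_c = (k_d/k_a) L₀ e^(−k_d t_c) = (0.261/0.829) × 38.4 × e^(−0.261×2.003) = 0.3148 × 38.4 × 0.5928 = 7.167 mg/L.
Minimum DO = C_s − D_c = 10.1 − 7.167 = 2.933 mg/L.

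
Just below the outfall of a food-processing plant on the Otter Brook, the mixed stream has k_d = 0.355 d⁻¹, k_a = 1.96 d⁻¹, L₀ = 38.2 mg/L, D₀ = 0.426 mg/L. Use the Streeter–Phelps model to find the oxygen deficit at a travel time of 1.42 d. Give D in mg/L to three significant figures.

k_d L₀/(k_a−k_d) = 0.355×38.2/(1.96−0.355) = 13.56/1.605 = 8.449 mg/L.
e^(−k_d t) = e^(−0.355×1.420) = 0.6040; e^(−k_a t) = e^(−1.96×1.420) = 0.06184.
D = 8.449 × (0.6040 − 0.06184) + 0.426 × 0.06184 = 4.581 + 0.02634 = 4.608 mg/L.

D ≈ 4.61 mg/L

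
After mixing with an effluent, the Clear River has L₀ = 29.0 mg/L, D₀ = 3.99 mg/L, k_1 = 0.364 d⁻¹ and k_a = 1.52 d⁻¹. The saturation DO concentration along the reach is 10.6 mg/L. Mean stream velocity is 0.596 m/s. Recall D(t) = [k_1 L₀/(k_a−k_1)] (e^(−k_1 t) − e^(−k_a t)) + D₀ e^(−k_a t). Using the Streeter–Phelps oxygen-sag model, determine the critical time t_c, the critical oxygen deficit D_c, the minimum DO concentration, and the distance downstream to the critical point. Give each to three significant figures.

With k_a/k_1 = 4.176 and 1 − D₀(k_a−k_1)/(k_1 L₀) = 0.5631,
t_c = ln(4.176 × 0.5631) / (1.52 − 0.364) = ln(2.351) / 1.156 = 0.8549/1.156 = 0.7396 d.
L(t_c) = L₀ e^(−k_1 t_c) = 29.0 × 0.7640 = 22.16 mg/L, and at the critical point k_a D_c = k_1 L, so D_c = (0.364/1.52) × 22.16 = 5.306 mg/L.
Minimum DO = C_s − D_c = 10.6 − 5.306 = 5.294 mg/L.
x_c = v t_c = 0.596 m/s × 0.7396 d × 86400 s/d = 38080 m ≈ 38.1 km.

t_c ≈ 0.740 d; D_c ≈ 5.31 mg/L; min DO ≈ 5.29 mg/L; x_c ≈ 38.1 km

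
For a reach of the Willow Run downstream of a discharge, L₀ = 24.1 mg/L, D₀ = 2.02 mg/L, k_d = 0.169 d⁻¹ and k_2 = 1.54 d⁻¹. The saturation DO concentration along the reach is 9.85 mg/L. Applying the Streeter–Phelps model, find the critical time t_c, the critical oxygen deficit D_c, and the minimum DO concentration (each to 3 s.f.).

t_c ≈ 0.781 d; D_c ≈ 2.32 mg/L; min DO ≈ 7.53 mg/L

t_c = [1/(k_2−k_d)] ln[(k_2/k_d)(1 − D₀(k_2−k_d)/(k_d L₀))]
= [1/(1.54−0.169)] ln[(1.54/0.169)(1 − 2.02×1.371/(0.169×24.1))]
= (1/1.371) ln[9.112 × 0.3200] = 0.7294 × ln(2.916) = 0.7294 × 1.070 = 0.7807 d.
L(t_c) = L₀ e^(−k_d t_c) = 24.1 × 0.8764 = 21.12 mg/L, and at the critical point k_2 D_c = k_d L, so D_c = (0.169/1.54) × 21.12 = 2.318 mg/L.
Minimum DO = C_s − D_c = 9.85 − 2.318 = 7.532 mg/L.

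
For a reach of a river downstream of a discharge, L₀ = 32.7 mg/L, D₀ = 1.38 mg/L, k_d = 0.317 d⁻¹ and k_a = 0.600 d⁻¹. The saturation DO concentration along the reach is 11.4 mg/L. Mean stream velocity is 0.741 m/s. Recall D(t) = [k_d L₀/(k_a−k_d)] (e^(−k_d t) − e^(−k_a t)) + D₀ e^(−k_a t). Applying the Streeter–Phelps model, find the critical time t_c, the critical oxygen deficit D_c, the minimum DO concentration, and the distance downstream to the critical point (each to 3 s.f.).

t_c ≈ 2.12 d; D_c ≈ 8.83 mg/L; min DO ≈ 2.57 mg/L; x_c ≈ 136 km

At the critical point dD/dt = 0, so k_d L₀ e^(−k_d t) = k_a D. Substituting D(t) from the Streeter–Phelps equation and solving for t gives
t_c = ln[(k_a/k_d)(1 − D₀(k_a−k_d)/(k_d L₀))] / (k_a−k_d).
Here k_a−k_d = 0.2830 d⁻¹ and 1 − D₀(k_a−k_d)/(k_d L₀) = 1 − 1.38×0.2830/(0.317×32.7) = 0.9623, so
t_c = ln(1.893 × 0.9623) / 0.2830 = 0.5996 / 0.2830 = 2.119 d.
L(t_c) = L₀ e^(−k_d t_c) = 32.7 × 0.5109 = 16.71 mg/L, and at the critical point k_a D_c = k_d L, so D_c = (0.317/0.600) × 16.71 = 8.826 mg/L.
Minimum DO = C_s − D_c = 11.4 − 8.826 = 2.574 mg/L.
x_c = v t_c = 0.741 m/s × 2.119 d × 86400 s/d = 135700 m ≈ 136 km.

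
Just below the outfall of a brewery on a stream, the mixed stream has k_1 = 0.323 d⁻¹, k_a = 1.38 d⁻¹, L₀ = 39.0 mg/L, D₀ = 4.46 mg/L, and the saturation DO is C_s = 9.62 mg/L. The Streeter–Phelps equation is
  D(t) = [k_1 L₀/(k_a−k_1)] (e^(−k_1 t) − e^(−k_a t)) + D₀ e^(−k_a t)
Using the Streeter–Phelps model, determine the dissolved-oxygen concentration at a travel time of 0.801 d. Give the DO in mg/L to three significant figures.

k_1 L₀/(k_a−k_1) = 0.323×39.0/(1.38−0.323) = 12.60/1.057 = 11.92 mg/L.
e^(−k_1 t) = e^(−0.323×0.8010) = 0.7720; e^(−k_a t) = e^(−1.38×0.8010) = 0.3311.
D = 11.92 × (0.7720 − 0.3311) + 4.46 × 0.3311 = 5.255 + 1.477 = 6.732 mg/L.
DO = C_s − D = 9.62 − 6.732 = 2.888 mg/L.

DO ≈ 2.89 mg/L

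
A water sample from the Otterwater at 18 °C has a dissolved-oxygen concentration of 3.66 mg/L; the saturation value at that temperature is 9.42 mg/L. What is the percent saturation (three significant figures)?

38.9 % saturation

% saturation = C/C_s × 100 = 3.66/9.42 × 100 = 38.9 %.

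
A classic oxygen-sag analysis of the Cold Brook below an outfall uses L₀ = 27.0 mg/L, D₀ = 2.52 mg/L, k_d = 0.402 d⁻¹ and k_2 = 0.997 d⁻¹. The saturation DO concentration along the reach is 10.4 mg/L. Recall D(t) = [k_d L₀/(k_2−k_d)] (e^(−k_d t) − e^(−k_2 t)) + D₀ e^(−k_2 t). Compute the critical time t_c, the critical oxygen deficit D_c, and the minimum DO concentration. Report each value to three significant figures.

With k_2/k_d = 2.480 and 1 − D₀(k_2−k_d)/(k_d L₀) = 0.8619,
t_c = ln(2.480 × 0.8619) / (0.997 − 0.402) = ln(2.137) / 0.5950 = 0.7596/0.5950 = 1.277 d.
L(t_c) = L₀ e^(−k_d t_c) = 27.0 × 0.5986 = 16.16 mg/L, and at the critical point k_2 D_c = k_d L, so D_c = (0.402/0.997) × 16.16 = 6.516 mg/L.
Minimum DO = C_s − D_c = 10.4 − 6.516 = 3.884 mg/L.

t_c ≈ 1.28 d; D_c ≈ 6.52 mg/L; min DO ≈ 3.88 mg/L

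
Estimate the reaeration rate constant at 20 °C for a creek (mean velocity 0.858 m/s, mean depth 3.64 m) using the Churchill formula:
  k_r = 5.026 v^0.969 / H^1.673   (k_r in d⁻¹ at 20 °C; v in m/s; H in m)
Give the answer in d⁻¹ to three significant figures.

k_r ≈ 0.499 d⁻¹

k_r = 5.026 × 0.858^0.969 / 3.64^1.673 = 5.026 × 0.8621 / 8.684 = 0.4989 d⁻¹.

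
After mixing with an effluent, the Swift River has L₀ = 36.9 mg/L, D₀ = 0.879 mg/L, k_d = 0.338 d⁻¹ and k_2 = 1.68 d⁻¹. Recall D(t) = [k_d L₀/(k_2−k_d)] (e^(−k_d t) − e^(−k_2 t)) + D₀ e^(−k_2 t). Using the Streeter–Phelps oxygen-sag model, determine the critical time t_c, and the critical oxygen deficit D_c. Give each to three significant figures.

At the critical point dD/dt = 0, so k_d L₀ e^(−k_d t) = k_2 D. Substituting D(t) from the Streeter–Phelps equation and solving for t gives
t_c = ln[(k_2/k_d)(1 − D₀(k_2−k_d)/(k_d L₀))] / (k_2−k_d).
Here k_2−k_d = 1.342 d⁻¹ and 1 − D₀(k_2−k_d)/(k_d L₀) = 1 − 0.879×1.342/(0.338×36.9) = 0.9054, so
t_c = ln(4.970 × 0.9054) / 1.342 = 1.504 / 1.342 = 1.121 d.
D_c = (k_d/k_2) L₀ e^(−k_d t_c) = (0.338/1.68) × 36.9 × e^(−0.338×1.121) = 0.2012 × 36.9 × 0.6847 = 5.083 mg/L.

t_c ≈ 1.12 d; D_c ≈ 5.08 mg/L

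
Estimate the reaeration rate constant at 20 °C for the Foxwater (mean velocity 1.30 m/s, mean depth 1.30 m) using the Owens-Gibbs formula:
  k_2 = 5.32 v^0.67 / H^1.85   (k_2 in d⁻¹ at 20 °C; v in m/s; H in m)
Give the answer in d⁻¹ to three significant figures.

k_2 = 5.32 × 1.30^0.67 / 1.30^1.85 = 5.32 × 1.192 / 1.625 = 3.904 d⁻¹.

k_2 ≈ 3.90 d⁻¹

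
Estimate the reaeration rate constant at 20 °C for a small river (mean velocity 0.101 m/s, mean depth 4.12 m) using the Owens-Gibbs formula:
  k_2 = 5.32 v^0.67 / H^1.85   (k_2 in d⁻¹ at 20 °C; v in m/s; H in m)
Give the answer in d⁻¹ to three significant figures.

k_2 = 5.32 × 0.101^0.67 / 4.12^1.85 = 5.32 × 0.2152 / 13.73 = 0.08342 d⁻¹.

k_2 ≈ 0.0834 d⁻¹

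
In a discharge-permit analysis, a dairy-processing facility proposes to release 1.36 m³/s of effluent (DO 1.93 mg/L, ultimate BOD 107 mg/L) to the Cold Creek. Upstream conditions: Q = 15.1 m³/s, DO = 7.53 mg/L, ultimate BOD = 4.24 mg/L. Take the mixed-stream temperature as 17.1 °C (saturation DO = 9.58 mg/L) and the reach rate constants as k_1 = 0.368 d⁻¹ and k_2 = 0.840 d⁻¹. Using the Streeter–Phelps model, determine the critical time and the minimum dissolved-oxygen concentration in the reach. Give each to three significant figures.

t_c ≈ 1.13 d; minimum DO ≈ 5.90 mg/L

Mixed DO = (15.1×7.53 + 1.36×1.93)/(15.1+1.36) = 116.3/16.46 = 7.067 mg/L.
Mixed L₀ = (15.1×4.24 + 1.36×107)/(16.46) = 209.5/16.46 = 12.73 mg/L.
Initial deficit D₀ = C_s − DO₀ = 9.58 − 7.067 = 2.513 mg/L.
t_c = (1/0.4720) ln[(0.840/0.368)(1 − 2.513×0.4720/(0.368×12.73))] = 2.119 × ln(1.705) = 1.130 d.
D_c = (0.368/0.840) × 12.73 × e^(−0.368×1.130) = 0.4381 × 12.73 × 0.6598 = 3.680 mg/L.
Minimum DO = 9.58 − 3.680 = 5.900 mg/L.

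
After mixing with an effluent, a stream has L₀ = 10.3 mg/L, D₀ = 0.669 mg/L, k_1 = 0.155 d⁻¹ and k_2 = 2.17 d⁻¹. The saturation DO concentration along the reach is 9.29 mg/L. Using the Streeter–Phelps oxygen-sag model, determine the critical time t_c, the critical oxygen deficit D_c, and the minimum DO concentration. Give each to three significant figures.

t_c ≈ 0.386 d; D_c ≈ 0.693 mg/L; min DO ≈ 8.60 mg/L

With k_2/k_1 = 14.00 and 1 − D₀(k_2−k_1)/(k_1 L₀) = 0.1556,
t_c = ln(14.00 × 0.1556) / (2.17 − 0.155) = ln(2.179) / 2.015 = 0.7788/2.015 = 0.3865 d.
D_c = (k_1/k_2) L₀ e^(−k_1 t_c) = (0.155/2.17) × 10.3 × e^(−0.155×0.3865) = 0.07143 × 10.3 × 0.9419 = 0.6929 mg/L.
Minimum DO = C_s − D_c = 9.29 − 0.6929 = 8.597 mg/L.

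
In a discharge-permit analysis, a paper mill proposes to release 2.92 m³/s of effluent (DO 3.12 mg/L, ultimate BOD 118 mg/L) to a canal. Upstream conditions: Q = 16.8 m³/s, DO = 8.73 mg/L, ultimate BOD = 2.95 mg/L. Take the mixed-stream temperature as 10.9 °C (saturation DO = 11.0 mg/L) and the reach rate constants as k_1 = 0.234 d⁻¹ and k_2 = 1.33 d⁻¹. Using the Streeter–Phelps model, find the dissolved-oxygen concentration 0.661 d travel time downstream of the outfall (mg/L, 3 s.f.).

Mixed DO = (16.8×8.73 + 2.92×3.12)/(16.8+2.92) = 155.8/19.72 = 7.899 mg/L.
Mixed L₀ = (16.8×2.95 + 2.92×118)/(19.72) = 394.1/19.72 = 19.99 mg/L.
Initial deficit D₀ = C_s − DO₀ = 11.0 − 7.899 = 3.101 mg/L.
D(0.661) = [0.234×19.99/(1.33−0.234)](e^(−0.234×0.661) − e^(−1.33×0.661)) + 3.101 e^(−1.33×0.661)
= 4.267 × (0.8567 − 0.4151) + 3.101 × 0.4151 = 3.171 mg/L.
DO = 11.0 − 3.171 = 7.829 mg/L.

DO ≈ 7.83 mg/L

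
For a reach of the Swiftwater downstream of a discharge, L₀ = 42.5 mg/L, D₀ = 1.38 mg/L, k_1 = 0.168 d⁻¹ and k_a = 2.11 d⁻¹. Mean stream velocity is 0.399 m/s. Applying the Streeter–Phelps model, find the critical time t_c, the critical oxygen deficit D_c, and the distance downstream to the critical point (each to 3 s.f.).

With k_a/k_1 = 12.56 and 1 − D₀(k_a−k_1)/(k_1 L₀) = 0.6247,
t_c = ln(12.56 × 0.6247) / (2.11 − 0.168) = ln(7.845) / 1.942 = 2.060/1.942 = 1.061 d.
D_c = (k_1/k_a) L₀ e^(−k_1 t_c) = (0.168/2.11) × 42.5 × e^(−0.168×1.061) = 0.07962 × 42.5 × 0.8368 = 2.832 mg/L.
x_c = v t_c = 0.399 m/s × 1.061 d × 86400 s/d = 36570 m ≈ 36.6 km.

t_c ≈ 1.06 d; D_c ≈ 2.83 mg/L; x_c ≈ 36.6 km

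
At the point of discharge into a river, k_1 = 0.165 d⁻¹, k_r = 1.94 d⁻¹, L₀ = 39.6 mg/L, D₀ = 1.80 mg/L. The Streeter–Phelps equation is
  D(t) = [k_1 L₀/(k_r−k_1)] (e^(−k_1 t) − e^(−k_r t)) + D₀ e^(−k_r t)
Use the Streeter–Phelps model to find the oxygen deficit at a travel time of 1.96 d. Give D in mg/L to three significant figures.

D ≈ 2.62 mg/L

k_1 L₀/(k_r−k_1) = 0.165×39.6/(1.94−0.165) = 6.534/1.775 = 3.681 mg/L.
e^(−k_1 t) = e^(−0.165×1.960) = 0.7237; e^(−k_r t) = e^(−1.94×1.960) = 0.02232.
D = 3.681 × (0.7237 − 0.02232) + 1.80 × 0.02232 = 2.582 + 0.04017 = 2.622 mg/L.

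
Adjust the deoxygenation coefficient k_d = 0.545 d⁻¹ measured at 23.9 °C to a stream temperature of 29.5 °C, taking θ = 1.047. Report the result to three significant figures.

k_d(T₂) = k_d(T₁) · θ^(T₂−T₁) = 0.545 × 1.047^(29.5−23.9)
= 0.545 × 1.047^5.60 = 0.545 × 1.293 = 0.7049 d⁻¹.

k_d ≈ 0.705 d⁻¹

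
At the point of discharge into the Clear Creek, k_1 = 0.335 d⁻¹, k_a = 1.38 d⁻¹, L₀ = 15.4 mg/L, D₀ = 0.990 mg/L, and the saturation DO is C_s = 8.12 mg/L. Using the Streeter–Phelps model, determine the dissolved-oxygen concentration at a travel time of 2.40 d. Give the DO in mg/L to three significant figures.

DO ≈ 6.05 mg/L

k_1 L₀/(k_a−k_1) = 0.335×15.4/(1.38−0.335) = 5.159/1.045 = 4.937 mg/L.
e^(−k_1 t) = e^(−0.335×2.400) = 0.4475; e^(−k_a t) = e^(−1.38×2.400) = 0.03644.
D = 4.937 × (0.4475 − 0.03644) + 0.990 × 0.03644 = 2.029 + 0.03608 = 2.066 mg/L.
DO = C_s − D = 8.12 − 2.066 = 6.054 mg/L.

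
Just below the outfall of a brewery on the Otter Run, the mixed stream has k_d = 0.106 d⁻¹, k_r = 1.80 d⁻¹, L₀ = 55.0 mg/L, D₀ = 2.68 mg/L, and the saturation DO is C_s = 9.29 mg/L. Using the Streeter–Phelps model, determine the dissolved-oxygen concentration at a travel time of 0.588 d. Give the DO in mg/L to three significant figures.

DO ≈ 6.32 mg/L

k_d L₀/(k_r−k_d) = 0.106×55.0/(1.80−0.106) = 5.830/1.694 = 3.442 mg/L.
e^(−k_d t) = e^(−0.106×0.5880) = 0.9396; e^(−k_r t) = e^(−1.80×0.5880) = 0.3470.
D = 3.442 × (0.9396 − 0.3470) + 2.68 × 0.3470 = 2.039 + 0.9300 = 2.969 mg/L.
DO = C_s − D = 9.29 − 2.969 = 6.321 mg/L.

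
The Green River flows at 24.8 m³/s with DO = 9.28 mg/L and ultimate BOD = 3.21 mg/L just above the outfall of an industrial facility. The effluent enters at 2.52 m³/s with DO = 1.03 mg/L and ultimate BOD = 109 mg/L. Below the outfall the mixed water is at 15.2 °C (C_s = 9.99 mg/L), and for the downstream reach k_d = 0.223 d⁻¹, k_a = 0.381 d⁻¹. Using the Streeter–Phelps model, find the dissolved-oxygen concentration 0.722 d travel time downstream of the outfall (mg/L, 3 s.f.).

Mixed DO = (24.8×9.28 + 2.52×1.03)/(24.8+2.52) = 232.7/27.32 = 8.519 mg/L.
Mixed L₀ = (24.8×3.21 + 2.52×109)/(27.32) = 354.3/27.32 = 12.97 mg/L.
Initial deficit D₀ = C_s − DO₀ = 9.99 − 8.519 = 1.471 mg/L.
D(0.722) = [0.223×12.97/(0.381−0.223)](e^(−0.223×0.722) − e^(−0.381×0.722)) + 1.471 e^(−0.381×0.722)
= 18.30 × (0.8513 − 0.7595) + 1.471 × 0.7595 = 2.797 mg/L.
DO = 9.99 − 2.797 = 7.193 mg/L.

DO ≈ 7.19 mg/L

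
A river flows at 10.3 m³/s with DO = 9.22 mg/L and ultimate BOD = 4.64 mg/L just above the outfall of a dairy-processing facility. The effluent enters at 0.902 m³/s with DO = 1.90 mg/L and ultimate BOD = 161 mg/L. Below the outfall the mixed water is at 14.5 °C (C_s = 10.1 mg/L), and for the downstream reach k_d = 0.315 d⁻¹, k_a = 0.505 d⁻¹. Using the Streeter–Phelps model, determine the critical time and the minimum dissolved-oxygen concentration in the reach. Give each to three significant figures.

t_c ≈ 2.21 d; minimum DO ≈ 4.74 mg/L

Mixed DO = (10.3×9.22 + 0.902×1.90)/(10.3+0.902) = 96.68/11.20 = 8.631 mg/L.
Mixed L₀ = (10.3×4.64 + 0.902×161)/(11.20) = 193.0/11.20 = 17.23 mg/L.
Initial deficit D₀ = C_s − DO₀ = 10.1 − 8.631 = 1.469 mg/L.
t_c = (1/0.1900) ln[(0.505/0.315)(1 − 1.469×0.1900/(0.315×17.23))] = 5.263 × ln(1.521) = 2.206 d.
D_c = (0.315/0.505) × 17.23 × e^(−0.315×2.206) = 0.6238 × 17.23 × 0.4991 = 5.364 mg/L.
Minimum DO = 10.1 − 5.364 = 4.736 mg/L.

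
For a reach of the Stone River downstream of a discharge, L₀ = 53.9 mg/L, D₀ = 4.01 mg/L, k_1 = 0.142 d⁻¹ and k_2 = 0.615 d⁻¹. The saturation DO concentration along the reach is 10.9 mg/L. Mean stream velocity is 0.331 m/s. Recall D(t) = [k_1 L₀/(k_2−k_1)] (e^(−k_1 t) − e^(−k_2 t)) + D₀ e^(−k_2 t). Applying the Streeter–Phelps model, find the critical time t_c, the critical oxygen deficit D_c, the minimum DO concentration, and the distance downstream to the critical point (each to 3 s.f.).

t_c ≈ 2.50 d; D_c ≈ 8.73 mg/L; min DO ≈ 2.17 mg/L; x_c ≈ 71.4 km

At the critical point dD/dt = 0, so k_1 L₀ e^(−k_1 t) = k_2 D. Substituting D(t) from the Streeter–Phelps equation and solving for t gives
t_c = ln[(k_2/k_1)(1 − D₀(k_2−k_1)/(k_1 L₀))] / (k_2−k_1).
Here k_2−k_1 = 0.4730 d⁻¹ and 1 − D₀(k_2−k_1)/(k_1 L₀) = 1 − 4.01×0.4730/(0.142×53.9) = 0.7522, so
t_c = ln(4.331 × 0.7522) / 0.4730 = 1.181 / 0.4730 = 2.497 d.
L(t_c) = L₀ e^(−k_1 t_c) = 53.9 × 0.7015 = 37.81 mg/L, and at the critical point k_2 D_c = k_1 L, so D_c = (0.142/0.615) × 37.81 = 8.730 mg/L.
Minimum DO = C_s − D_c = 10.9 − 8.730 = 2.170 mg/L.
x_c = v t_c = 0.331 m/s × 2.497 d × 86400 s/d = 71410 m ≈ 71.4 km.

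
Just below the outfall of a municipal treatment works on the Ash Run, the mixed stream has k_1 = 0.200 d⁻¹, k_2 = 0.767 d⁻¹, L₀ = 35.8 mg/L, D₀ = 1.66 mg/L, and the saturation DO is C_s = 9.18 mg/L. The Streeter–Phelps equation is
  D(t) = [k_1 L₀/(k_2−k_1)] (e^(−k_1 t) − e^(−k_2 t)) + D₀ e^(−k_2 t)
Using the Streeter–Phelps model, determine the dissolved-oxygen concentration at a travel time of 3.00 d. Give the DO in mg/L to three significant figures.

k_1 L₀/(k_2−k_1) = 0.200×35.8/(0.767−0.200) = 7.160/0.5670 = 12.63 mg/L.
e^(−k_1 t) = e^(−0.200×3.000) = 0.5488; e^(−k_2 t) = e^(−0.767×3.000) = 0.1002.
D = 12.63 × (0.5488 − 0.1002) + 1.66 × 0.1002 = 5.666 + 0.1663 = 5.832 mg/L.
DO = C_s − D = 9.18 − 5.832 = 3.348 mg/L.

DO ≈ 3.35 mg/L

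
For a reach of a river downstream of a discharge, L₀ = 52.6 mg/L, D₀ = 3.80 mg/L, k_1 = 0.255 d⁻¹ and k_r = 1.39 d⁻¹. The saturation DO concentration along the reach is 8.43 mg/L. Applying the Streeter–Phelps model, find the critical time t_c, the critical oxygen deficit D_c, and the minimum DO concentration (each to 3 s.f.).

t_c ≈ 1.15 d; D_c ≈ 7.19 mg/L; min DO ≈ 1.24 mg/L

At the critical point dD/dt = 0, so k_1 L₀ e^(−k_1 t) = k_r D. Substituting D(t) from the Streeter–Phelps equation and solving for t gives
t_c = ln[(k_r/k_1)(1 − D₀(k_r−k_1)/(k_1 L₀))] / (k_r−k_1).
Here k_r−k_1 = 1.135 d⁻¹ and 1 − D₀(k_r−k_1)/(k_1 L₀) = 1 − 3.80×1.135/(0.255×52.6) = 0.6784, so
t_c = ln(5.451 × 0.6784) / 1.135 = 1.308 / 1.135 = 1.152 d.
L(t_c) = L₀ e^(−k_1 t_c) = 52.6 × 0.7454 = 39.21 mg/L, and at the critical point k_r D_c = k_1 L, so D_c = (0.255/1.39) × 39.21 = 7.193 mg/L.
Minimum DO = C_s − D_c = 8.43 − 7.193 = 1.237 mg/L.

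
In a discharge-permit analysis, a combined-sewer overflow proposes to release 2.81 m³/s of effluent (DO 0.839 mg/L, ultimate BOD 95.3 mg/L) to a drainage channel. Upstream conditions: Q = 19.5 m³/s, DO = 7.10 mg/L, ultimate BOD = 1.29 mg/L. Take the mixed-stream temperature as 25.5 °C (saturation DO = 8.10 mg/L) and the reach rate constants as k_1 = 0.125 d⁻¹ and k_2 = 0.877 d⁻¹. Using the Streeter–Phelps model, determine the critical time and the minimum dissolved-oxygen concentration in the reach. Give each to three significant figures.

t_c ≈ 0.314 d; minimum DO ≈ 6.30 mg/L

Mixed DO = (19.5×7.10 + 2.81×0.839)/(19.5+2.81) = 140.8/22.31 = 6.311 mg/L.
Mixed L₀ = (19.5×1.29 + 2.81×95.3)/(22.31) = 292.9/22.31 = 13.13 mg/L.
Initial deficit D₀ = C_s − DO₀ = 8.10 − 6.311 = 1.789 mg/L.
t_c = (1/0.7520) ln[(0.877/0.125)(1 − 1.789×0.7520/(0.125×13.13))] = 1.330 × ln(1.267) = 0.3144 d.
D_c = (0.125/0.877) × 13.13 × e^(−0.125×0.3144) = 0.1425 × 13.13 × 0.9615 = 1.799 mg/L.
Minimum DO = 8.10 − 1.799 = 6.301 mg/L.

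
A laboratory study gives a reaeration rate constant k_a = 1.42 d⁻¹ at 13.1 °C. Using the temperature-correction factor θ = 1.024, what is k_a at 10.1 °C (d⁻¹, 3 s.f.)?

k_a ≈ 1.32 d⁻¹

k_a(T₂) = k_a(T₁) · θ^(T₂−T₁) = 1.42 × 1.024^(10.1−13.1)
= 1.42 × 1.024^-3.00 = 1.42 × 0.9313 = 1.322 d⁻¹.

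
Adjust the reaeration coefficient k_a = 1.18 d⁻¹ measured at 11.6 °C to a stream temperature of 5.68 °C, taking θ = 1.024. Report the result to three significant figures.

k_a(T₂) = k_a(T₁) · θ^(T₂−T₁) = 1.18 × 1.024^(5.68−11.6)
= 1.18 × 1.024^-5.92 = 1.18 × 0.8690 = 1.025 d⁻¹.

k_a ≈ 1.03 d⁻¹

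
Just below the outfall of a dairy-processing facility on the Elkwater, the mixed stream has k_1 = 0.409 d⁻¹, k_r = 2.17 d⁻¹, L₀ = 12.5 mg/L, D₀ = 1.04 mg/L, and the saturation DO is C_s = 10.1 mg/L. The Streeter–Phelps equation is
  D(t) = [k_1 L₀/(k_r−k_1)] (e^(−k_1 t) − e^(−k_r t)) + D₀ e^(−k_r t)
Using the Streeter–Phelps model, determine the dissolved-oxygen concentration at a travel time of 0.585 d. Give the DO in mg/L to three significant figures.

DO ≈ 8.34 mg/L

k_1 L₀/(k_r−k_1) = 0.409×12.5/(2.17−0.409) = 5.112/1.761 = 2.903 mg/L.
e^(−k_1 t) = e^(−0.409×0.5850) = 0.7872; e^(−k_r t) = e^(−2.17×0.5850) = 0.2810.
D = 2.903 × (0.7872 − 0.2810) + 1.04 × 0.2810 = 1.470 + 0.2922 = 1.762 mg/L.
DO = C_s − D = 10.1 − 1.762 = 8.338 mg/L.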